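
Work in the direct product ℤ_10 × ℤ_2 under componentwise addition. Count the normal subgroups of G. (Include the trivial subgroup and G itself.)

10

G is abelian, so every subgroup is normal.
G has 10 subgroups in total, hence 10 normal subgroups.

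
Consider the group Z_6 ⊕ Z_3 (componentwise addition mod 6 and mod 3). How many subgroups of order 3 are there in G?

4

|G| = 18 and 3 | 18, so subgroups of order 3 are possible by Lagrange.
The subgroups of order 3 are: {(0,0), (0,1), (0,2)}; {(0,0), (2,0), (4,0)}; {(0,0), (2,1), (4,2)}; {(0,0), (2,2), (4,1)}.
So G has 4 subgroups of order 3.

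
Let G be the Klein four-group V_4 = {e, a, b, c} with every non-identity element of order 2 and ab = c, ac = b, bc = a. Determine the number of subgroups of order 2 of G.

|G| = 4 and 2 | 4, so subgroups of order 2 are possible by Lagrange.
The subgroups of order 2 are: {e, a}; {e, b}; {e, c}.
So G has 3 subgroups of order 2.

3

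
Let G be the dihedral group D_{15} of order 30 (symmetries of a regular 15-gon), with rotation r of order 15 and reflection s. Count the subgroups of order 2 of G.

|G| = 30 and 2 | 30, so subgroups of order 2 are possible by Lagrange.
The subgroups of order 2 are: {e, r^10s}; {e, r^11s}; {e, r^12s}; {e, r^13s}; … (15 in all).
So G has 15 subgroups of order 2.

15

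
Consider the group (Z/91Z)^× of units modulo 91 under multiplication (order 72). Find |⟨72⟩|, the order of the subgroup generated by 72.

Compute successive powers of 72 mod 91: 72, 88, 57, 9, 11, 64, 58, 81, …; 72^12 ≡ 1 (mod 91).
So |⟨72⟩| = 12.

12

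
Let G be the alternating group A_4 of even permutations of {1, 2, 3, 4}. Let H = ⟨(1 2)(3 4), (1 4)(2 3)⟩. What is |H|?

4

|⟨(1 2)(3 4)⟩| = 2 and |⟨(1 4)(2 3)⟩| = 2, so |H| is a multiple of lcm(2, 2) = 2 and divides |G| = 12.
Closing under the operation: H = {e, (1 2)(3 4), (1 3)(2 4), (1 4)(2 3)}, so |H| = 4.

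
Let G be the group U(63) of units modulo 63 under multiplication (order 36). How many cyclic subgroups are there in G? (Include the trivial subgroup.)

20

A cyclic subgroup of order d is generated by each of its φ(d) elements of order d, so the cyclic subgroups of order d number (#elements of order d)/φ(d).
Cyclic subgroups by order — order 1: 1; order 2: 3; order 3: 4; order 6: 12.
Total: 20.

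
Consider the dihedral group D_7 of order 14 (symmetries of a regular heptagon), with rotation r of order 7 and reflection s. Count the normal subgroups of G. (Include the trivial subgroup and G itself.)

G has 10 subgroups. Checking conjugation-invariance by order — order 1: 1/1 normal; order 2: 0/7 normal; order 7: 1/1 normal; order 14: 1/1 normal.
Total normal subgroups: 3.

3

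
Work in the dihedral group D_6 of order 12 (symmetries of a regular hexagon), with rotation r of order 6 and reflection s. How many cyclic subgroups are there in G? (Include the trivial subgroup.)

10

A cyclic subgroup of order d is generated by each of its φ(d) elements of order d, so the cyclic subgroups of order d number (#elements of order d)/φ(d).
Cyclic subgroups by order — order 1: 1; order 2: 7; order 3: 1; order 6: 1.
Total: 10.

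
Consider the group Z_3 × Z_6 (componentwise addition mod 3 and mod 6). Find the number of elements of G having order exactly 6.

8

An element (a,b) has order lcm(ord(a), ord(b)); count pairs with lcm equal to 6.
Enumerating gives 8 such elements.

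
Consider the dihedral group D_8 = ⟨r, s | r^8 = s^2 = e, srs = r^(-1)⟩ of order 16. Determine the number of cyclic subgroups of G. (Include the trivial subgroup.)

12

A cyclic subgroup of order d is generated by each of its φ(d) elements of order d, so the cyclic subgroups of order d number (#elements of order d)/φ(d).
Cyclic subgroups by order — order 1: 1; order 2: 9; order 4: 1; order 8: 1.
Total: 12.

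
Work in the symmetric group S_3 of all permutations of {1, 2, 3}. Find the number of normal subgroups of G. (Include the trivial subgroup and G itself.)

3

G has 6 subgroups. Checking conjugation-invariance by order — order 1: 1/1 normal; order 2: 0/3 normal; order 3: 1/1 normal; order 6: 1/1 normal.
Total normal subgroups: 3.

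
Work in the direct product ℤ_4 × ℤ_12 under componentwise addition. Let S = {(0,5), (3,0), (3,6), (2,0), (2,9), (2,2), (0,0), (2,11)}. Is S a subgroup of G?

No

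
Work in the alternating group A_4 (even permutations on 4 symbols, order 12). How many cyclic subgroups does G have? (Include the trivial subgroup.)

Each element a generates a cyclic subgroup ⟨a⟩; distinct elements may generate the same one (a cyclic group of order d has φ(d) generators).
Cyclic subgroups by order — order 1: 1; order 2: 3; order 3: 4.
Total: 8.

8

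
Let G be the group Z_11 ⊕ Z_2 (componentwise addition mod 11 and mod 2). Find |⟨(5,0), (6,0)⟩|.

11

|⟨(5,0)⟩| = 11 and |⟨(6,0)⟩| = 11, so |H| is a multiple of lcm(11, 11) = 11 and divides |G| = 22.
Closing under the operation: H = {(0,0), (1,0), (2,0), (3,0), (4,0), (5,0), (6,0), (7,0), (8,0), (9,0), (10,0)}, so |H| = 11.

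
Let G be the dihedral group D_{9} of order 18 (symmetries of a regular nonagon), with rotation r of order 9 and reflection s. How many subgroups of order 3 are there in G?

1

|G| = 18 and 3 | 18, so subgroups of order 3 are possible by Lagrange.
The subgroups of order 3 are: {e, r^3, r^6}.
So G has 1 subgroup of order 3.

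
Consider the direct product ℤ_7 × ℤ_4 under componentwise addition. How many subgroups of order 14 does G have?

|G| = 28 and 14 | 28, so subgroups of order 14 are possible by Lagrange.
The subgroups of order 14 are: {(0,0), (0,2), (1,0), (1,2), (2,0), (2,2), (3,0), (3,2), (4,0), (4,2), (5,0), (5,2), (6,0), (6,2)}.
So G has 1 subgroup of order 14.

1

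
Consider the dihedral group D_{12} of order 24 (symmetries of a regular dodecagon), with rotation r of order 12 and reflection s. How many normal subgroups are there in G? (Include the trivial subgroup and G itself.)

G has 34 subgroups. Checking conjugation-invariance by order — order 1: 1/1 normal; order 2: 1/13 normal; order 3: 1/1 normal; order 4: 1/7 normal; order 6: 1/5 normal; order 8: 0/3 normal; order 12: 3/3 normal; order 24: 1/1 normal.
Total normal subgroups: 9.

9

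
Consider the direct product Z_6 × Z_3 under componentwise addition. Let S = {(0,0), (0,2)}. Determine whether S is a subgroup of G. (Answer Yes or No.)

(0,2) ∈ S but its inverse (0,1) ∉ S, so S is not a subgroup.

No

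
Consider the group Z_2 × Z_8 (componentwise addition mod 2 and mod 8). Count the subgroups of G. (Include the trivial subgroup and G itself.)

11

|G| = 16, so by Lagrange every subgroup order divides 16. Divisors: 1, 2, 4, 8, 16.
Subgroups by order — order 1: 1; order 2: 3; order 4: 3; order 8: 3; order 16: 1.
Total: 1 + 3 + 3 + 3 + 1 = 11.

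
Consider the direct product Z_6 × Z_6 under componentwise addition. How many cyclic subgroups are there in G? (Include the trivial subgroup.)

20

Group the elements of G by the cyclic subgroup they generate; each cyclic subgroup of order d accounts for φ(d) elements.
Cyclic subgroups by order — order 1: 1; order 2: 3; order 3: 4; order 6: 12.
Total: 20.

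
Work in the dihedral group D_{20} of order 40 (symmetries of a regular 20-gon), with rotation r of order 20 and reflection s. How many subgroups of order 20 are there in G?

3

|G| = 40 and 20 | 40, so subgroups of order 20 are possible by Lagrange.
The subgroups of order 20 are: {e, r, r^2, r^3, r^4, r^5, r^6, r^7, r^8, r^9, r^10, r^11, r^12, r^13, r^14, r^15, r^16, r^17, r^18, r^19}; {e, r^2, r^4, r^6, r^8, r^10, r^12, r^14, r^16, r^18, s, r^2s, r^4s, r^6s, r^8s, r^10s, r^12s, r^14s, r^16s, r^18s}; {e, r^2, r^4, r^6, r^8, r^10, r^12, r^14, r^16, r^18, rs, r^3s, r^5s, r^7s, r^9s, r^11s, r^13s, r^15s, r^17s, r^19s}.
So G has 3 subgroups of order 20.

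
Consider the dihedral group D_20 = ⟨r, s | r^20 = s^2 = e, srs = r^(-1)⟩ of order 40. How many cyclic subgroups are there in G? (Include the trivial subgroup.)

26

A cyclic subgroup of order d is generated by each of its φ(d) elements of order d, so the cyclic subgroups of order d number (#elements of order d)/φ(d).
Cyclic subgroups by order — order 1: 1; order 2: 21; order 4: 1; order 5: 1; order 10: 1; order 20: 1.
Total: 26.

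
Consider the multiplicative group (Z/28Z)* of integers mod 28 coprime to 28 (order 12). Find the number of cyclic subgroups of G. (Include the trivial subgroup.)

Group the elements of G by the cyclic subgroup they generate; each cyclic subgroup of order d accounts for φ(d) elements.
Cyclic subgroups by order — order 1: 1; order 2: 3; order 3: 1; order 6: 3.
Total: 8.

8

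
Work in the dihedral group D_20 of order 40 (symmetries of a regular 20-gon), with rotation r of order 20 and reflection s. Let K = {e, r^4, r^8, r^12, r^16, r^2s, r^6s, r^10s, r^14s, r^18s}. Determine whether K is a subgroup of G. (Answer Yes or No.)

|K| = 10 divides |G| = 40, consistent with Lagrange.
K contains the identity, every element's inverse is in K, and K is closed under ·: it is a subgroup.

Yes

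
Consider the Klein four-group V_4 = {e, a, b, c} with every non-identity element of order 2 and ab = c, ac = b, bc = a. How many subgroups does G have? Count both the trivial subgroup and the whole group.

5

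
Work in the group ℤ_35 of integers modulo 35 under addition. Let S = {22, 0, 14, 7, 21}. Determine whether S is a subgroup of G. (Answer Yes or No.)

No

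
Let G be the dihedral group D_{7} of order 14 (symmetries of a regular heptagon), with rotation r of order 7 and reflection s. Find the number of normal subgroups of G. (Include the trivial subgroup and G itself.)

G has 10 subgroups. Checking conjugation-invariance by order — order 1: 1/1 normal; order 2: 0/7 normal; order 7: 1/1 normal; order 14: 1/1 normal.
Total normal subgroups: 3.

3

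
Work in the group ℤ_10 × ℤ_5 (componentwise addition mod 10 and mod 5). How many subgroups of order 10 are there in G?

6

|G| = 50 and 10 | 50, so subgroups of order 10 are possible by Lagrange.
The subgroups of order 10 are: {(0,0), (0,1), (0,2), (0,3), (0,4), (5,0), (5,1), (5,2), (5,3), (5,4)}; {(0,0), (1,0), (2,0), (3,0), (4,0), (5,0), (6,0), (7,0), (8,0), (9,0)}; {(0,0), (1,1), (2,2), (3,3), (4,4), (5,0), (6,1), (7,2), (8,3), (9,4)}; {(0,0), (1,2), (2,4), (3,1), (4,3), (5,0), (6,2), (7,4), (8,1), (9,3)}; … (6 in all).
So G has 6 subgroups of order 10.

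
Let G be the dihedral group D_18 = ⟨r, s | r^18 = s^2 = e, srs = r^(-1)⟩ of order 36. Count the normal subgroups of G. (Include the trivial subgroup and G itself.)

9

G has 45 subgroups. Checking conjugation-invariance by order — order 1: 1/1 normal; order 2: 1/19 normal; order 3: 1/1 normal; order 4: 0/9 normal; order 6: 1/7 normal; order 9: 1/1 normal; order 12: 0/3 normal; order 18: 3/3 normal; order 36: 1/1 normal.
Total normal subgroups: 9.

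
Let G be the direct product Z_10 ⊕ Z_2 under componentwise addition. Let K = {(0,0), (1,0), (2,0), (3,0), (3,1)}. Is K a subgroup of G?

(1,0) ∈ K but its inverse (9,0) ∉ K, so K is not a subgroup.

No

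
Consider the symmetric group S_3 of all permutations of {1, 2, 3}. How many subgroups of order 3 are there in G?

|G| = 6 and 3 | 6, so subgroups of order 3 are possible by Lagrange.
The subgroups of order 3 are: {e, (1 2 3), (1 3 2)}.
So G has 1 subgroup of order 3.

1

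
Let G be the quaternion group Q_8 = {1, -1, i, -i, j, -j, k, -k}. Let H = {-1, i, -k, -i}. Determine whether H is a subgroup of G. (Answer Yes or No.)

The identity 1 ∉ H, so H is not a subgroup.

No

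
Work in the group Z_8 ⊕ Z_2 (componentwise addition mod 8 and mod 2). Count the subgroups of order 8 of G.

|G| = 16 and 8 | 16, so subgroups of order 8 are possible by Lagrange.
The subgroups of order 8 are: {(0,0), (0,1), (2,0), (2,1), (4,0), (4,1), (6,0), (6,1)}; {(0,0), (1,0), (2,0), (3,0), (4,0), (5,0), (6,0), (7,0)}; {(0,0), (1,1), (2,0), (3,1), (4,0), (5,1), (6,0), (7,1)}.
So G has 3 subgroups of order 8.

3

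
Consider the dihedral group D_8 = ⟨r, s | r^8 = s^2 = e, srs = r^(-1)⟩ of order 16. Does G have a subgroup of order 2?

Yes

2 | 16. A subgroup of order 2 is {e, r^2s}.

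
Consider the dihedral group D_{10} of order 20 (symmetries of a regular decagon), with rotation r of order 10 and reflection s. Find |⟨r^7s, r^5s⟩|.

|⟨r^7s⟩| = 2 and |⟨r^5s⟩| = 2, so |H| is a multiple of lcm(2, 2) = 2 and divides |G| = 20.
Closing under the operation: H = {e, r^2, r^4, r^6, r^8, rs, r^3s, r^5s, r^7s, r^9s}, so |H| = 10.

10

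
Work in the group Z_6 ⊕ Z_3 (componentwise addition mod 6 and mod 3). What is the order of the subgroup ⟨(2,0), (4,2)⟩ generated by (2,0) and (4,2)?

9

|⟨(2,0)⟩| = 3 and |⟨(4,2)⟩| = 3, so |H| is a multiple of lcm(3, 3) = 3 and divides |G| = 18.
Closing under the operation: H = {(0,0), (0,1), (0,2), (2,0), (2,1), (2,2), (4,0), (4,1), (4,2)}, so |H| = 9.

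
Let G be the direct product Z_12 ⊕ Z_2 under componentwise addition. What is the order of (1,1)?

The order of (1,1) in Z_12 × Z_2 is lcm(ord(1) in Z_12, ord(1) in Z_2).
ord(1) = 12 and ord(1) = 2, so |⟨(1,1)⟩| = lcm(12, 2) = 12.

12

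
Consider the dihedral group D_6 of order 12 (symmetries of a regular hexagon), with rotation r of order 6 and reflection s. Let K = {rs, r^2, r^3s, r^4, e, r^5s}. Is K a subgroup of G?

Yes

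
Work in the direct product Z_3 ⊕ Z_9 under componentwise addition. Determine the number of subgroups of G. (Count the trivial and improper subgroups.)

|G| = 27, so by Lagrange every subgroup order divides 27. Divisors: 1, 3, 9, 27.
Subgroups by order — order 1: 1; order 3: 4; order 9: 4; order 27: 1.
Total: 1 + 4 + 4 + 1 = 10.

10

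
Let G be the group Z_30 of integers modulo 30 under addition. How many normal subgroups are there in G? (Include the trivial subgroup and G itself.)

8

G is abelian, so every subgroup is normal.
G has 8 subgroups in total, hence 8 normal subgroups.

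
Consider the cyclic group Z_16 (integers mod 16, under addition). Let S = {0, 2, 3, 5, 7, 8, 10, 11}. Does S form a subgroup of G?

No

2 ∈ S but its inverse 14 ∉ S, so S is not a subgroup.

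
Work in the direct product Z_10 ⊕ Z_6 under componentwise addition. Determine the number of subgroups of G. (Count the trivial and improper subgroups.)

20

|G| = 60, so by Lagrange every subgroup order divides 60. Divisors: 1, 2, 3, 4, 5, 6, 10, 12, 15, 20, 30, 60.
Subgroups by order — order 1: 1; order 2: 3; order 3: 1; order 4: 1; order 5: 1; order 6: 3; order 10: 3; order 12: 1; order 15: 1; order 20: 1; order 30: 3; order 60: 1.
Total: 1 + 3 + 1 + 1 + 1 + 3 + 3 + 1 + 1 + 1 + 3 + 1 = 20.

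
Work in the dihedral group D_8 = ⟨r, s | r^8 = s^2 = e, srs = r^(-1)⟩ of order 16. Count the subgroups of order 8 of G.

3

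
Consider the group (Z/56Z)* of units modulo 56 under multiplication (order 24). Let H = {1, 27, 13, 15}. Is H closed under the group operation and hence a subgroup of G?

|H| = 4 divides |G| = 24, consistent with Lagrange.
H contains the identity, every element's inverse is in H, and H is closed under ·: it is a subgroup.

Yes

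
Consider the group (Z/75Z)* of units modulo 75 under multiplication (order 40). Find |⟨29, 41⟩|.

|⟨29⟩| = 10 and |⟨41⟩| = 10, so |H| is a multiple of lcm(10, 10) = 10 and divides |G| = 40.
Closing under the operation: H = {1, 4, 11, 14, 16, 19, 26, 29, 31, 34, 41, 44, 46, 49, 56, 59, 61, 64, 71, 74}, so |H| = 20.

20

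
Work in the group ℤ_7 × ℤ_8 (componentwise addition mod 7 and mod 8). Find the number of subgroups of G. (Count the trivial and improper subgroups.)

8

|G| = 56, so by Lagrange every subgroup order divides 56. Divisors: 1, 2, 4, 7, 8, 14, 28, 56.
Subgroups by order — order 1: 1; order 2: 1; order 4: 1; order 7: 1; order 8: 1; order 14: 1; order 28: 1; order 56: 1.
Total: 1 + 1 + 1 + 1 + 1 + 1 + 1 + 1 = 8.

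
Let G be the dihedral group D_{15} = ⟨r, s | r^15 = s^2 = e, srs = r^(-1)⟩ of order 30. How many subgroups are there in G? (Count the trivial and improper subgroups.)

|G| = 30, so by Lagrange every subgroup order divides 30. Divisors: 1, 2, 3, 5, 6, 10, 15, 30.
Subgroups by order — order 1: 1; order 2: 15; order 3: 1; order 5: 1; order 6: 5; order 10: 3; order 15: 1; order 30: 1.
Total: 1 + 15 + 1 + 1 + 5 + 3 + 1 + 1 = 28.

28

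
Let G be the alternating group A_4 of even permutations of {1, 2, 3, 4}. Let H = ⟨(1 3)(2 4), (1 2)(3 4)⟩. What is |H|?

4

|⟨(1 3)(2 4)⟩| = 2 and |⟨(1 2)(3 4)⟩| = 2, so |H| is a multiple of lcm(2, 2) = 2 and divides |G| = 12.
Closing under the operation: H = {e, (1 2)(3 4), (1 3)(2 4), (1 4)(2 3)}, so |H| = 4.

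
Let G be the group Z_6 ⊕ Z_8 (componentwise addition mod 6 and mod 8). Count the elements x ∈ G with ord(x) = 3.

2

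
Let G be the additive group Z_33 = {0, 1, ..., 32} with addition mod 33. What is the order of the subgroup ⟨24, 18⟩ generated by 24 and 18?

11

|⟨24⟩| = 11 and |⟨18⟩| = 11, so |H| is a multiple of lcm(11, 11) = 11 and divides |G| = 33.
Closing under the operation: H = {0, 3, 6, 9, 12, 15, 18, 21, 24, 27, 30}, so |H| = 11.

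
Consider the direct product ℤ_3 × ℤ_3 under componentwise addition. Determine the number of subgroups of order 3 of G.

4

|G| = 9 and 3 | 9, so subgroups of order 3 are possible by Lagrange.
The subgroups of order 3 are: {(0,0), (0,1), (0,2)}; {(0,0), (1,0), (2,0)}; {(0,0), (1,1), (2,2)}; {(0,0), (1,2), (2,1)}.
So G has 4 subgroups of order 3.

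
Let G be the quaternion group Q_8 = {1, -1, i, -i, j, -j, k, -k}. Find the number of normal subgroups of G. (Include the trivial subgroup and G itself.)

6

G has 6 subgroups. Checking conjugation-invariance by order — order 1: 1/1 normal; order 2: 1/1 normal; order 4: 3/3 normal; order 8: 1/1 normal.
Total normal subgroups: 6.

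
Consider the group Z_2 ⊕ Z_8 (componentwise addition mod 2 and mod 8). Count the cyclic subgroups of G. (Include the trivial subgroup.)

Group the elements of G by the cyclic subgroup they generate; each cyclic subgroup of order d accounts for φ(d) elements.
Cyclic subgroups by order — order 1: 1; order 2: 3; order 4: 2; order 8: 2.
Total: 8.

8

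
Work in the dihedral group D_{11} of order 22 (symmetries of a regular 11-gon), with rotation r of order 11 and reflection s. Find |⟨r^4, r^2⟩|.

11

|⟨r^4⟩| = 11 and |⟨r^2⟩| = 11, so |H| is a multiple of lcm(11, 11) = 11 and divides |G| = 22.
Closing under the operation: H = {e, r, r^2, r^3, r^4, r^5, r^6, r^7, r^8, r^9, r^10}, so |H| = 11.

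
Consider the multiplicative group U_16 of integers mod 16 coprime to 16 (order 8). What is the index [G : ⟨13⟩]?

|⟨13⟩| = 4 and |G| = 8.
By Lagrange, [G : H] = |G|/|H| = 8/4 = 2.

2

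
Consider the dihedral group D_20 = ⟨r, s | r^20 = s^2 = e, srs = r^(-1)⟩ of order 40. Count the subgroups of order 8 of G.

|G| = 40 and 8 | 40, so subgroups of order 8 are possible by Lagrange.
The subgroups of order 8 are: {e, r^5, r^10, r^15, s, r^5s, r^10s, r^15s}; {e, r^5, r^10, r^15, rs, r^6s, r^11s, r^16s}; {e, r^5, r^10, r^15, r^2s, r^7s, r^12s, r^17s}; {e, r^5, r^10, r^15, r^3s, r^8s, r^13s, r^18s}; … (5 in all).
So G has 5 subgroups of order 8.

5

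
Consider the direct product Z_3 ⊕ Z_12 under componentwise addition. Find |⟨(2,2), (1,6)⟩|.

|⟨(2,2)⟩| = 6 and |⟨(1,6)⟩| = 6, so |H| is a multiple of lcm(6, 6) = 6 and divides |G| = 36.
Closing under the operation: H = {(0,0), (0,2), (0,4), (0,6), (0,8), (0,10), (1,0), (1,2), (1,4), (1,6), (1,8), (1,10), (2,0), (2,2), (2,4), (2,6), (2,8), (2,10)}, so |H| = 18.

18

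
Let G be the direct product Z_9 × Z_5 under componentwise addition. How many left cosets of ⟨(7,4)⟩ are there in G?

1

|⟨(7,4)⟩| = 45 and |G| = 45.
By Lagrange, [G : H] = |G|/|H| = 45/45 = 1.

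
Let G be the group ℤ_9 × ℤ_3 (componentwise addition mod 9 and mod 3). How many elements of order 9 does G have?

An element (a,b) has order lcm(ord(a), ord(b)); count pairs with lcm equal to 9.
Enumerating gives 18 such elements.

18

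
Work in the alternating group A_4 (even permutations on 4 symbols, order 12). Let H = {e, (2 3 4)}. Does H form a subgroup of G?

No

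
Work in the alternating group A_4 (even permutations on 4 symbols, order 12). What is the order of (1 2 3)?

3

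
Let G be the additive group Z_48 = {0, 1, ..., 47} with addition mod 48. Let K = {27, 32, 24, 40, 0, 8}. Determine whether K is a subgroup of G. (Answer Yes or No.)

No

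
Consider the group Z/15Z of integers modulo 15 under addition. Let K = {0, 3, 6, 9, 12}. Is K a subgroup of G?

Yes

|K| = 5 divides |G| = 15, consistent with Lagrange.
K contains the identity, every element's inverse is in K, and K is closed under +: it is a subgroup.
In fact K = ⟨3⟩.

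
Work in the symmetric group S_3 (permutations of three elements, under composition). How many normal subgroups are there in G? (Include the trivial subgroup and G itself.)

3

G has 6 subgroups. Checking conjugation-invariance by order — order 1: 1/1 normal; order 2: 0/3 normal; order 3: 1/1 normal; order 6: 1/1 normal.
Total normal subgroups: 3.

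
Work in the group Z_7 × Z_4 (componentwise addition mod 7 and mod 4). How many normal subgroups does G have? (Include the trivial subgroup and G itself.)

G is abelian, so every subgroup is normal.
G has 6 subgroups in total, hence 6 normal subgroups.

6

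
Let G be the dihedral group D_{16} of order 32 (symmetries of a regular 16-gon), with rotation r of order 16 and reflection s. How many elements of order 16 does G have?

The elements of order 16 are: r, r^3, r^5, r^7, r^9, r^11, r^13, r^15.
That's 8.

8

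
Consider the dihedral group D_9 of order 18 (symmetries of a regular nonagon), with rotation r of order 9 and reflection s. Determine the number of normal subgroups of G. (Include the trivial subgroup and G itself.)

4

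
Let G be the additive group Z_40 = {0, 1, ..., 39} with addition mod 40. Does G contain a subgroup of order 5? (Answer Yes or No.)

Yes

5 | 40. A subgroup of order 5 is {0, 8, 16, 24, 32}.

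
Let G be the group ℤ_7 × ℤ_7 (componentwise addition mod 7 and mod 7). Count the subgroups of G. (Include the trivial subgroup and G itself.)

|G| = 49, so by Lagrange every subgroup order divides 49. Divisors: 1, 7, 49.
Subgroups by order — order 1: 1; order 7: 8; order 49: 1.
Total: 1 + 8 + 1 = 10.

10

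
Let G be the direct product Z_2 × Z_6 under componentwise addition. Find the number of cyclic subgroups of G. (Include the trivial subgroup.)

8

Group the elements of G by the cyclic subgroup they generate; each cyclic subgroup of order d accounts for φ(d) elements.
Cyclic subgroups by order — order 1: 1; order 2: 3; order 3: 1; order 6: 3.
Total: 8.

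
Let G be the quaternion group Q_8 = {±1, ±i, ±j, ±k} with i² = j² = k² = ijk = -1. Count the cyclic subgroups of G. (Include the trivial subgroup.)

Group the elements of G by the cyclic subgroup they generate; each cyclic subgroup of order d accounts for φ(d) elements.
Cyclic subgroups by order — order 1: 1; order 2: 1; order 4: 3.
Total: 5.

5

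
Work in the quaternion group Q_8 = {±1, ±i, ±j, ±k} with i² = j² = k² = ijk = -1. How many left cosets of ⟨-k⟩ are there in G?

|⟨-k⟩| = 4 and |G| = 8.
By Lagrange, [G : H] = |G|/|H| = 8/4 = 2.

2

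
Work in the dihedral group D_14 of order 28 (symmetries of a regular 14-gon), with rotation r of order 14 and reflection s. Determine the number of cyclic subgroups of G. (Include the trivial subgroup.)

A cyclic subgroup of order d is generated by each of its φ(d) elements of order d, so the cyclic subgroups of order d number (#elements of order d)/φ(d).
Cyclic subgroups by order — order 1: 1; order 2: 15; order 7: 1; order 14: 1.
Total: 18.

18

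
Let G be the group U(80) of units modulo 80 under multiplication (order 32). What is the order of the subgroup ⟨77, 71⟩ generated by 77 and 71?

|⟨77⟩| = 4 and |⟨71⟩| = 2, so |H| is a multiple of lcm(4, 2) = 4 and divides |G| = 32.
Closing under the operation: H = {1, 3, 9, 27, 53, 71, 77, 79}, so |H| = 8.

8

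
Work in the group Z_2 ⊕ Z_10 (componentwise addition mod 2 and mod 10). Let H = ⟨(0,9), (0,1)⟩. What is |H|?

|⟨(0,9)⟩| = 10 and |⟨(0,1)⟩| = 10, so |H| is a multiple of lcm(10, 10) = 10 and divides |G| = 20.
Closing under the operation: H = {(0,0), (0,1), (0,2), (0,3), (0,4), (0,5), (0,6), (0,7), (0,8), (0,9)}, so |H| = 10.

10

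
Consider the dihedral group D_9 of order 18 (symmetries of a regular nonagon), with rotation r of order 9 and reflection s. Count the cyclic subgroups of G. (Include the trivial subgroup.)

Each element a generates a cyclic subgroup ⟨a⟩; distinct elements may generate the same one (a cyclic group of order d has φ(d) generators).
Cyclic subgroups by order — order 1: 1; order 2: 9; order 3: 1; order 9: 1.
Total: 12.

12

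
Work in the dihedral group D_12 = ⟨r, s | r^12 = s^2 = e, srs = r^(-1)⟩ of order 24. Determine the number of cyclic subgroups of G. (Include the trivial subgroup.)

A cyclic subgroup of order d is generated by each of its φ(d) elements of order d, so the cyclic subgroups of order d number (#elements of order d)/φ(d).
Cyclic subgroups by order — order 1: 1; order 2: 13; order 3: 1; order 4: 1; order 6: 1; order 12: 1.
Total: 18.

18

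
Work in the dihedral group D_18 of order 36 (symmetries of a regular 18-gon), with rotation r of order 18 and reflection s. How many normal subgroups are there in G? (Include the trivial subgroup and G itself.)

9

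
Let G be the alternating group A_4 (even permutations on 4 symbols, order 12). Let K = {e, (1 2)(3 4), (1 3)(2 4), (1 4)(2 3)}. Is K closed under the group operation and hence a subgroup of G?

|K| = 4 divides |G| = 12, consistent with Lagrange.
K contains the identity, every element's inverse is in K, and K is closed under ∘: it is a subgroup.

Yes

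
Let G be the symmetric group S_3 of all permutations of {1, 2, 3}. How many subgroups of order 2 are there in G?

3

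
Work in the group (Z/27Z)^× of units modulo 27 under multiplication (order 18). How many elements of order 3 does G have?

The elements of order 3 are: 10, 19.
That's 2.

2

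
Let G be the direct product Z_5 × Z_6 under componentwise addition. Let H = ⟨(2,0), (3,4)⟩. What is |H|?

15

|⟨(2,0)⟩| = 5 and |⟨(3,4)⟩| = 15, so |H| is a multiple of lcm(5, 15) = 15 and divides |G| = 30.
Closing under the operation: H = {(0,0), (0,2), (0,4), (1,0), (1,2), (1,4), (2,0), (2,2), (2,4), (3,0), (3,2), (3,4), (4,0), (4,2), (4,4)}, so |H| = 15.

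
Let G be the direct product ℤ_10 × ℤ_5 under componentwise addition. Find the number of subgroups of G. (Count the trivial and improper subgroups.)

16

|G| = 50, so by Lagrange every subgroup order divides 50. Divisors: 1, 2, 5, 10, 25, 50.
Subgroups by order — order 1: 1; order 2: 1; order 5: 6; order 10: 6; order 25: 1; order 50: 1.
Total: 1 + 1 + 6 + 6 + 1 + 1 = 16.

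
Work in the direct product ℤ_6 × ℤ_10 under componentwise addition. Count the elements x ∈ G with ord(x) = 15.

An element (a,b) has order lcm(ord(a), ord(b)); count pairs with lcm equal to 15.
Enumerating gives 8 such elements.

8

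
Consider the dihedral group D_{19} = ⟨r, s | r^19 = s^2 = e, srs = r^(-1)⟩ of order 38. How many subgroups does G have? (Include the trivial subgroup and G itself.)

22

|G| = 38, so by Lagrange every subgroup order divides 38. Divisors: 1, 2, 19, 38.
Subgroups by order — order 1: 1; order 2: 19; order 19: 1; order 38: 1.
Total: 1 + 19 + 1 + 1 = 22.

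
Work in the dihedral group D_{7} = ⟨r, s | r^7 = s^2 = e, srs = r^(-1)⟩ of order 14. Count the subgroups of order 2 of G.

7

|G| = 14 and 2 | 14, so subgroups of order 2 are possible by Lagrange.
The subgroups of order 2 are: {e, r^2s}; {e, r^3s}; {e, r^4s}; {e, r^5s}; … (7 in all).
So G has 7 subgroups of order 2.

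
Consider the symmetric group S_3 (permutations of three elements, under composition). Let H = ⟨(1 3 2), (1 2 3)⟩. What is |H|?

|⟨(1 3 2)⟩| = 3 and |⟨(1 2 3)⟩| = 3, so |H| is a multiple of lcm(3, 3) = 3 and divides |G| = 6.
Closing under the operation: H = {e, (1 2 3), (1 3 2)}, so |H| = 3.

3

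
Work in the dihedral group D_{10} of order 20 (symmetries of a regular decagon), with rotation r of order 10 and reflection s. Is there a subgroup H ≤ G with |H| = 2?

Yes

2 | 20. A subgroup of order 2 is {e, r^2s}.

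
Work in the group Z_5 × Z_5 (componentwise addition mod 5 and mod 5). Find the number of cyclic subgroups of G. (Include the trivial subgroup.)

Each element a generates a cyclic subgroup ⟨a⟩; distinct elements may generate the same one (a cyclic group of order d has φ(d) generators).
Cyclic subgroups by order — order 1: 1; order 5: 6.
Total: 7.

7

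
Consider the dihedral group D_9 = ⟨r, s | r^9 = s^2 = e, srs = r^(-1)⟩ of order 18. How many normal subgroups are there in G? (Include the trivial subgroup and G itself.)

G has 16 subgroups. Checking conjugation-invariance by order — order 1: 1/1 normal; order 2: 0/9 normal; order 3: 1/1 normal; order 6: 0/3 normal; order 9: 1/1 normal; order 18: 1/1 normal.
Total normal subgroups: 4.

4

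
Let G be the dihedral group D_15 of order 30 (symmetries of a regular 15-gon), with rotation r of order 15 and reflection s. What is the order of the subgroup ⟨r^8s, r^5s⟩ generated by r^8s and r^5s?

10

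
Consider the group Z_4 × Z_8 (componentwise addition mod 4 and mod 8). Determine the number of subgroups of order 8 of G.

7

|G| = 32 and 8 | 32, so subgroups of order 8 are possible by Lagrange.
The subgroups of order 8 are: {(0,0), (0,1), (0,2), (0,3), (0,4), (0,5), (0,6), (0,7)}; {(0,0), (0,2), (0,4), (0,6), (2,0), (2,2), (2,4), (2,6)}; {(0,0), (0,2), (0,4), (0,6), (2,1), (2,3), (2,5), (2,7)}; {(0,0), (0,4), (1,0), (1,4), (2,0), (2,4), (3,0), (3,4)}; … (7 in all).
So G has 7 subgroups of order 8.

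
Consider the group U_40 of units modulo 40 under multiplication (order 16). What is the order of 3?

Compute successive powers of 3 mod 40: 3, 9, 27, 1; 3^4 ≡ 1 (mod 40).
So |⟨3⟩| = 4.

4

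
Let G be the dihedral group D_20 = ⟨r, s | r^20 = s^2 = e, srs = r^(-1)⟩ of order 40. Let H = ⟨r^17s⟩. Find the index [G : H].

|⟨r^17s⟩| = 2 and |G| = 40.
By Lagrange, [G : H] = |G|/|H| = 40/2 = 20.

20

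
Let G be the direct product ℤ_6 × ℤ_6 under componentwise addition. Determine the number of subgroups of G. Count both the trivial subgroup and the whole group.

|G| = 36, so by Lagrange every subgroup order divides 36. Divisors: 1, 2, 3, 4, 6, 9, 12, 18, 36.
Subgroups by order — order 1: 1; order 2: 3; order 3: 4; order 4: 1; order 6: 12; order 9: 1; order 12: 4; order 18: 3; order 36: 1.
Total: 1 + 3 + 4 + 1 + 12 + 1 + 4 + 3 + 1 = 30.

30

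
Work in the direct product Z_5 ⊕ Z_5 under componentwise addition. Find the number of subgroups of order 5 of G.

6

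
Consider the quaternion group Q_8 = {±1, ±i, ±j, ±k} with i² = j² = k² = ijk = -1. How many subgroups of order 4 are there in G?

3

|G| = 8 and 4 | 8, so subgroups of order 4 are possible by Lagrange.
The subgroups of order 4 are: {1, -1, i, -i}; {1, -1, j, -j}; {1, -1, k, -k}.
So G has 3 subgroups of order 4.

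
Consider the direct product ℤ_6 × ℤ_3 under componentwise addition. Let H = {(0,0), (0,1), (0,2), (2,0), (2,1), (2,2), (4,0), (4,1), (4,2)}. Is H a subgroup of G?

|H| = 9 divides |G| = 18, consistent with Lagrange.
H contains the identity, every element's inverse is in H, and H is closed under +: it is a subgroup.

Yes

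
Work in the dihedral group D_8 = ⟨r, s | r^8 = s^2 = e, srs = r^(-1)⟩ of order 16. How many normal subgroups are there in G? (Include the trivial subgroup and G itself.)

7

G has 19 subgroups. Checking conjugation-invariance by order — order 1: 1/1 normal; order 2: 1/9 normal; order 4: 1/5 normal; order 8: 3/3 normal; order 16: 1/1 normal.
Total normal subgroups: 7.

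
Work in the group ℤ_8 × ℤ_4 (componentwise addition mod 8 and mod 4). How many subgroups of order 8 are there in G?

7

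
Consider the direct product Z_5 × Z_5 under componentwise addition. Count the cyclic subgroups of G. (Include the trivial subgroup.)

A cyclic subgroup of order d is generated by each of its φ(d) elements of order d, so the cyclic subgroups of order d number (#elements of order d)/φ(d).
Cyclic subgroups by order — order 1: 1; order 5: 6.
Total: 7.

7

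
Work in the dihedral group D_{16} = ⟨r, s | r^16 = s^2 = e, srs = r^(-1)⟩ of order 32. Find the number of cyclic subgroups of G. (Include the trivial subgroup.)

21

Each element a generates a cyclic subgroup ⟨a⟩; distinct elements may generate the same one (a cyclic group of order d has φ(d) generators).
Cyclic subgroups by order — order 1: 1; order 2: 17; order 4: 1; order 8: 1; order 16: 1.
Total: 21.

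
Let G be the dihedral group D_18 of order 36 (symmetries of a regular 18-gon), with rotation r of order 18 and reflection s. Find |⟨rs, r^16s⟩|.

12

|⟨rs⟩| = 2 and |⟨r^16s⟩| = 2, so |H| is a multiple of lcm(2, 2) = 2 and divides |G| = 36.
Closing under the operation: H = {e, r^3, r^6, r^9, r^12, r^15, rs, r^4s, r^7s, r^10s, r^13s, r^16s}, so |H| = 12.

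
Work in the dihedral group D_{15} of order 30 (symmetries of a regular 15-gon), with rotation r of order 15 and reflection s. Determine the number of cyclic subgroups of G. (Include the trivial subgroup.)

A cyclic subgroup of order d is generated by each of its φ(d) elements of order d, so the cyclic subgroups of order d number (#elements of order d)/φ(d).
Cyclic subgroups by order — order 1: 1; order 2: 15; order 3: 1; order 5: 1; order 15: 1.
Total: 19.

19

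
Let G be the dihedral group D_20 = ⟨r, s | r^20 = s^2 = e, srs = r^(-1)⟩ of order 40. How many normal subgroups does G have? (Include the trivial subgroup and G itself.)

G has 48 subgroups. Checking conjugation-invariance by order — order 1: 1/1 normal; order 2: 1/21 normal; order 4: 1/11 normal; order 5: 1/1 normal; order 8: 0/5 normal; order 10: 1/5 normal; order 20: 3/3 normal; order 40: 1/1 normal.
Total normal subgroups: 9.

9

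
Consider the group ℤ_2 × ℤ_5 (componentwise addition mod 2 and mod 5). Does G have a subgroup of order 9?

9 does not divide |G| = 10, so by Lagrange no subgroup of order 9 exists.

No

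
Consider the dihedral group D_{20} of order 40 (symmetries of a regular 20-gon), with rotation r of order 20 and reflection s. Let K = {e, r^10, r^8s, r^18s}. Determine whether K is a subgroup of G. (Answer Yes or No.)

Yes

|K| = 4 divides |G| = 40, consistent with Lagrange.
K contains the identity, every element's inverse is in K, and K is closed under ·: it is a subgroup.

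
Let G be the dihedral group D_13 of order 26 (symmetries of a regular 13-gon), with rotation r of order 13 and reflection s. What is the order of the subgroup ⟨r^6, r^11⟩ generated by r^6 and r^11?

|⟨r^6⟩| = 13 and |⟨r^11⟩| = 13, so |H| is a multiple of lcm(13, 13) = 13 and divides |G| = 26.
Closing under the operation: H = {e, r, r^2, r^3, r^4, r^5, r^6, r^7, r^8, r^9, r^10, r^11, r^12}, so |H| = 13.

13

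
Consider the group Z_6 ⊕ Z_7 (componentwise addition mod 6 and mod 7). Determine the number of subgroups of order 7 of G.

1

|G| = 42 and 7 | 42, so subgroups of order 7 are possible by Lagrange.
The subgroups of order 7 are: {(0,0), (0,1), (0,2), (0,3), (0,4), (0,5), (0,6)}.
So G has 1 subgroup of order 7.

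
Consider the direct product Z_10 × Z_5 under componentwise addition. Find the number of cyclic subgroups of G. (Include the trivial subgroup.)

Group the elements of G by the cyclic subgroup they generate; each cyclic subgroup of order d accounts for φ(d) elements.
Cyclic subgroups by order — order 1: 1; order 2: 1; order 5: 6; order 10: 6.
Total: 14.

14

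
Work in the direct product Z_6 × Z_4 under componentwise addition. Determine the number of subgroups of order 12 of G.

|G| = 24 and 12 | 24, so subgroups of order 12 are possible by Lagrange.
The subgroups of order 12 are: {(0,0), (0,1), (0,2), (0,3), (2,0), (2,1), (2,2), (2,3), (4,0), (4,1), (4,2), (4,3)}; {(0,0), (0,2), (1,0), (1,2), (2,0), (2,2), (3,0), (3,2), (4,0), (4,2), (5,0), (5,2)}; {(0,0), (0,2), (1,1), (1,3), (2,0), (2,2), (3,1), (3,3), (4,0), (4,2), (5,1), (5,3)}.
So G has 3 subgroups of order 12.

3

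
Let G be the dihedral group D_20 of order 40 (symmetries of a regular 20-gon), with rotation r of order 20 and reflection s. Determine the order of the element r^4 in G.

Computing powers of r^4: the smallest k with (r^4)^k = e is k = 5.

5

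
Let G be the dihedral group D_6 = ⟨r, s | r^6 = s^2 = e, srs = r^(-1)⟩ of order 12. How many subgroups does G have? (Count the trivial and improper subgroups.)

16

|G| = 12, so by Lagrange every subgroup order divides 12. Divisors: 1, 2, 3, 4, 6, 12.
Subgroups by order — order 1: 1; order 2: 7; order 3: 1; order 4: 3; order 6: 3; order 12: 1.
Total: 1 + 7 + 1 + 3 + 3 + 1 = 16.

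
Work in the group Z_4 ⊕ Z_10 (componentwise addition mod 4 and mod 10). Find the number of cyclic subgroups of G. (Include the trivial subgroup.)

12

Group the elements of G by the cyclic subgroup they generate; each cyclic subgroup of order d accounts for φ(d) elements.
Cyclic subgroups by order — order 1: 1; order 2: 3; order 4: 2; order 5: 1; order 10: 3; order 20: 2.
Total: 12.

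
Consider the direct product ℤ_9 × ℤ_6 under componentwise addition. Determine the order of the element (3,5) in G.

6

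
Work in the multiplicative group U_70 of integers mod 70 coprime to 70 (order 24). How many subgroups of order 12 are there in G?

3

|G| = 24 and 12 | 24, so subgroups of order 12 are possible by Lagrange.
The subgroups of order 12 are: {1, 3, 9, 11, 13, 17, 27, 29, 33, 39, 47, 51}; {1, 9, 11, 19, 29, 31, 39, 41, 51, 59, 61, 69}; {1, 9, 11, 23, 29, 37, 39, 43, 51, 53, 57, 67}.
So G has 3 subgroups of order 12.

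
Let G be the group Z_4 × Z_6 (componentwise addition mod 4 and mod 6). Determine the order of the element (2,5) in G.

6

The order of (2,5) in Z_4 × Z_6 is lcm(ord(2) in Z_4, ord(5) in Z_6).
ord(2) = 2 and ord(5) = 6, so |⟨(2,5)⟩| = lcm(2, 6) = 6.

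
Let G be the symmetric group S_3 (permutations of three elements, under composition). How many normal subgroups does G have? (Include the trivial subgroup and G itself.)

3

G has 6 subgroups. Checking conjugation-invariance by order — order 1: 1/1 normal; order 2: 0/3 normal; order 3: 1/1 normal; order 6: 1/1 normal.
Total normal subgroups: 3.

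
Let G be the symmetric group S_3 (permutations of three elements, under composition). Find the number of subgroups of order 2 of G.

3

|G| = 6 and 2 | 6, so subgroups of order 2 are possible by Lagrange.
The subgroups of order 2 are: {e, (1 2)}; {e, (1 3)}; {e, (2 3)}.
So G has 3 subgroups of order 2.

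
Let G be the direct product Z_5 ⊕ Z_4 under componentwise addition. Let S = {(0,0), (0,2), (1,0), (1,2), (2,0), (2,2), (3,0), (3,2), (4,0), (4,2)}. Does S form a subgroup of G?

Yes

|S| = 10 divides |G| = 20, consistent with Lagrange.
S contains the identity, every element's inverse is in S, and S is closed under +: it is a subgroup.
In fact S = ⟨(1,2)⟩.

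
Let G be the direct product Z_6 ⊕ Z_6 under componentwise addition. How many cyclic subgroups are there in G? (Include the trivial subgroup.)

20

A cyclic subgroup of order d is generated by each of its φ(d) elements of order d, so the cyclic subgroups of order d number (#elements of order d)/φ(d).
Cyclic subgroups by order — order 1: 1; order 2: 3; order 3: 4; order 6: 12.
Total: 20.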